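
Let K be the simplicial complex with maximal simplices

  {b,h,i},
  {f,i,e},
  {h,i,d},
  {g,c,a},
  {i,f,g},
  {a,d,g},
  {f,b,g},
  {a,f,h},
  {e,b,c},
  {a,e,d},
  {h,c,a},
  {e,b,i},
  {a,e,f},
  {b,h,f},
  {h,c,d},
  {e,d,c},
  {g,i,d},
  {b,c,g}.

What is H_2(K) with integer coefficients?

H_2 = 0.

K has 9 vertices, 27 edges, 18 triangles.
rank ∂_2 = 18, rank ∂_3 = 0 ⇒ b_2 = 18 − 18 − 0 = 0. So H_2 ≅ 0.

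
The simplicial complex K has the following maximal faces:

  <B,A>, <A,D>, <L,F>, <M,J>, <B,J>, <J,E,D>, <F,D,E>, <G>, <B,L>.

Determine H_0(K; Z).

H_0 = Z^2.

We work with the vertex ordering A < B < D < E < F < G < J < L < M. The simplices of K, each written with vertices in increasing order, are:

  0-simplices (9): A, B, D, E, F, G, J, L, M
  1-simplices (11): AB, AD, BJ, BL, DE, DF, DJ, EF, EJ, FL, JM
  2-simplices (2): DEF, DEJ

so the chain groups are C_0 ≅ Z^9, C_1 ≅ Z^11, C_2 ≅ Z^2.

∂_1: C_1 → C_0 sends each edge [p,q] (with p < q) to q − p.
The resulting 9×11 matrix has rank 7, and its Smith normal form has invariant factors (1,1,1,1,1,1,1).

Boundary ∂_2: C_2 → C_1 maps a triangle to the signed sum of its edges. For instance
  ∂DEJ = EJ − DJ + DE,
  ∂DEF = EF − DF + DE.
This gives a 11×2 integer matrix of rank 2; reducing to Smith normal form yields diagonal entries (1,1).

Reading off H_k = ker ∂_k / im ∂_{k+1}:

  H_0: rank C_0 − rank ∂_1 = 9 − 7 = 2, and the invariant factors of ∂_1 are all 1, so H_0 = Z^2.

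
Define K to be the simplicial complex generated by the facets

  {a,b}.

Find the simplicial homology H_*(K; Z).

H_0 ≅ Z,  H_1 = 0.

Order the vertices as a < b. Listing each simplex with vertices in this order, K has dimension 1 with simplices:

  0-simplices (2): a, b
  1-simplices (1): ab

giving chain groups C_0 ≅ Z^2, C_1 ≅ Z^1.

Boundary ∂_1: C_1 → C_0 maps an edge to its endpoints' difference, ∂[p,q] = q − p. For instance
  ∂ab = b − a.
As a 2×1 matrix over Z this has rank 1, with invariant factors (1).

Computing H_k = (kernel of ∂_k) / (image of ∂_{k+1}):

  H_0: rank C_0 − rank ∂_1 = 2 − 1 = 1, and the invariant factors of ∂_1 are all 1, so H_0 ≅ Z.
  H_1: rank ker ∂_1 − rank ∂_2 = (1 − 1) − 0 = 0, and there is no ∂_2, so H_1 ≅ 0.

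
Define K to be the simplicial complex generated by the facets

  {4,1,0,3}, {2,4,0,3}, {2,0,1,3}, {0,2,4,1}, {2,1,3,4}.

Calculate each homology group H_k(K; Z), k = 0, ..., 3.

Take the total order 0 < 1 < 2 < 3 < 4 on the vertex set. Then K (dimension 3) consists of the simplices:

  0-simplices (5): [0], [1], [2], [3], [4]
  1-simplices (10): [0,1], [0,2], [0,3], [0,4], [1,2], [1,3], [1,4], [2,3], [2,4], [3,4]
  2-simplices (10): [0,1,2], [0,1,3], [0,1,4], [0,2,3], [0,2,4], [0,3,4], [1,2,3], [1,2,4], [1,3,4], [2,3,4]
  3-simplices (5): [0,1,2,3], [0,1,2,4], [0,1,3,4], [0,2,3,4], [1,2,3,4]

Hence C_0 ≅ Z^5, C_1 ≅ Z^10, C_2 ≅ Z^10, C_3 ≅ Z^5.

Boundary ∂_1: C_1 → C_0 is given by ∂[p,q] = [q] − [p].
The 5×10 boundary matrix has rank 4 and Smith normal form diag(1,1,1,1).

∂_2: C_2 → C_1 acts by ∂[p,q,r] = [q,r] − [p,r] + [p,q]. For instance
  ∂[0,2,4] = [2,4] − [0,4] + [0,2],
  ∂[1,2,3] = [2,3] − [1,3] + [1,2].
The resulting 10×10 matrix has rank 6, and its Smith normal form has invariant factors (1,1,1,1,1,1).

∂_3: C_3 → C_2 sends each 3-simplex σ to the alternating sum Σ_i (−1)^i (σ with its i-th vertex removed). For instance
  ∂[0,1,3,4] = [1,3,4] − [0,3,4] + [0,1,4] − [0,1,3],
  ∂[1,2,3,4] = [2,3,4] − [1,3,4] + [1,2,4] − [1,2,3].
As a 10×5 matrix over Z this has rank 4, with invariant factors (1,1,1,1).

Reading off H_k = ker ∂_k / im ∂_{k+1}:

  H_0: rank C_0 − rank ∂_1 = 5 − 4 = 1, and the invariant factors of ∂_1 are all 1, so H_0 ≅ Z.
  H_1: rank ker ∂_1 − rank ∂_2 = (10 − 4) − 6 = 0, and the invariant factors of ∂_2 are all 1, so H_1 ≅ 0.
  H_2: rank ker ∂_2 − rank ∂_3 = (10 − 6) − 4 = 0, and the invariant factors of ∂_3 are all 1, so H_2 ≅ 0.
  H_3: rank ker ∂_3 − rank ∂_4 = (5 − 4) − 0 = 1, and there is no ∂_4, so H_3 ≅ Z.

(K is a triangulation of the 3-sphere S^3.)

H_0 ≅ Z,  H_1 = 0,  H_2 = 0,  H_3 ≅ Z.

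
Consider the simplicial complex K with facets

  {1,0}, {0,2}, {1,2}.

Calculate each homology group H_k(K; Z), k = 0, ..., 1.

K has 3 vertices, 3 edges.
rank ∂_0 = 0, rank ∂_1 = 2 ⇒ b_0 = 3 − 0 − 2 = 1; all invariant factors of ∂_1 are 1 so no torsion. So H_0 = Z.
rank ∂_1 = 2, rank ∂_2 = 0 ⇒ b_1 = 3 − 2 − 0 = 1. So H_1 = Z.

H_0 ≅ Z,  H_1 ≅ Z.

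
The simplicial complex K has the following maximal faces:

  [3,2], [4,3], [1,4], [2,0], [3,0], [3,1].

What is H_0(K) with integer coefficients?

H_0 ≅ Z.

Take the total order 0 < 1 < 2 < 3 < 4 on the vertex set. Then K (dimension 1) consists of the simplices:

  0-simplices (5): [0], [1], [2], [3], [4]
  1-simplices (6): [0,2], [0,3], [1,3], [1,4], [2,3], [3,4]

so the chain groups are C_0 ≅ Z^5, C_1 ≅ Z^6.

Boundary ∂_1: C_1 → C_0 is given by ∂[p,q] = [q] − [p]. For instance
  ∂[0,3] = [3] − [0].
This gives a 5×6 integer matrix of rank 4; reducing to Smith normal form yields diagonal entries (1,1,1,1).

Computing H_k = (kernel of ∂_k) / (image of ∂_{k+1}):

  H_0: rank C_0 − rank ∂_1 = 5 − 4 = 1, and the invariant factors of ∂_1 are all 1, so H_0 ≅ Z.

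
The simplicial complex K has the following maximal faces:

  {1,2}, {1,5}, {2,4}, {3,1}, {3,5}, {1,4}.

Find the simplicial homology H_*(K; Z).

Fix the vertex order 1 < 2 < 3 < 4 < 5 and write every simplex with vertices in increasing order. Then dim K = 1 and the simplices of K are:

  0-simplices (5): [1], [2], [3], [4], [5]
  1-simplices (6): [1,2], [1,3], [1,4], [1,5], [2,4], [3,5]

so the chain groups are C_0 ≅ Z^5, C_1 ≅ Z^6.

Boundary ∂_1: C_1 → C_0 is given by ∂[p,q] = [q] − [p].
As a 5×6 matrix over Z this has rank 4, with invariant factors (1,1,1,1).

Now H_k = ker ∂_k / im ∂_{k+1}, so:

  H_0: rank C_0 − rank ∂_1 = 5 − 4 = 1, and the invariant factors of ∂_1 are all 1, so H_0 ≅ Z.
  H_1: rank ker ∂_1 − rank ∂_2 = (6 − 4) − 0 = 2, and there is no ∂_2, so H_1 ≅ Z^2.

H_0 = Z,  H_1 = Z^2.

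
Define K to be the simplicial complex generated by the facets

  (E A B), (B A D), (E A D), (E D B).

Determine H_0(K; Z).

H_0 = Z.

Order the vertices as A < B < D < E. Listing each simplex with vertices in this order, K has dimension 2 with simplices:

  0-simplices (4): A, B, D, E
  1-simplices (6): AB, AD, AE, BD, BE, DE
  2-simplices (4): ABD, ABE, ADE, BDE

so the chain groups are C_0 ≅ Z^4, C_1 ≅ Z^6, C_2 ≅ Z^4.

∂_1: C_1 → C_0 sends each edge [p,q] (with p < q) to q − p.
The 4×6 boundary matrix has rank 3 and Smith normal form diag(1,1,1).

∂_2: C_2 → C_1 sends each 2-simplex [p,q,r] to [q,r] − [p,r] + [p,q]. For instance
  ∂BDE = DE − BE + BD,
  ∂ABE = BE − AE + AB.
The 6×4 boundary matrix has rank 3 and Smith normal form diag(1,1,1).

Computing H_k = (kernel of ∂_k) / (image of ∂_{k+1}):

  H_0: rank C_0 − rank ∂_1 = 4 − 3 = 1, and the invariant factors of ∂_1 are all 1, so H_0 = Z.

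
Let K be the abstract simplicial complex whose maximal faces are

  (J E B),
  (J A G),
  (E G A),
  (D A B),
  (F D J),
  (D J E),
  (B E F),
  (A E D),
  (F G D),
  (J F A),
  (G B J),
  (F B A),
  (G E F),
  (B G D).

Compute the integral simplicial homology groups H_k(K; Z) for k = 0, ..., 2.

We work with the vertex ordering A < B < D < E < F < G < J. The simplices of K, each written with vertices in increasing order, are:

  0-simplices (7): A, B, D, E, F, G, J
  1-simplices (21): AB, AD, AE, AF, AG, AJ, BD, BE, BF, BG, BJ, DE, DF, DG, DJ, EF, EG, EJ, FG, FJ, GJ
  2-simplices (14): ABD, ABF, ADE, AEG, AFJ, AGJ, BDG, BEF, BEJ, BGJ, DEJ, DFG, DFJ, EFG

giving chain groups C_0 ≅ Z^7, C_1 ≅ Z^21, C_2 ≅ Z^14.

∂_1: C_1 → C_0 sends each edge [p,q] (with p < q) to q − p. For instance
  ∂GJ = J − G.
The resulting 7×21 matrix has rank 6, and its Smith normal form has invariant factors (1,1,1,1,1,1).

∂_2: C_2 → C_1 maps a triangle to the signed sum of its edges. For instance
  ∂AFJ = FJ − AJ + AF,
  ∂BGJ = GJ − BJ + BG.
The resulting 21×14 matrix has rank 13, and its Smith normal form has invariant factors (1,1,1,1,1,1,1,1,1,1,1,1,1).

Now H_k = ker ∂_k / im ∂_{k+1}, so:

  H_0: rank C_0 − rank ∂_1 = 7 − 6 = 1, and the invariant factors of ∂_1 are all 1, so H_0 ≅ Z.
  H_1: rank ker ∂_1 − rank ∂_2 = (21 − 6) − 13 = 2, and the invariant factors of ∂_2 are all 1, so H_1 ≅ Z^2.
  H_2: rank ker ∂_2 − rank ∂_3 = (14 − 13) − 0 = 1, and there is no ∂_3, so H_2 ≅ Z.

H_0 ≅ Z,  H_1 ≅ Z^2,  H_2 ≅ Z.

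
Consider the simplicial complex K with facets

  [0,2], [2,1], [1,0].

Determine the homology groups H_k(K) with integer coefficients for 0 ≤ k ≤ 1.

Fix the vertex order 0 < 1 < 2 and write every simplex with vertices in increasing order. Then dim K = 1 and the simplices of K are:

  0-simplices (3): [0], [1], [2]
  1-simplices (3): [0,1], [0,2], [1,2]

giving chain groups C_0 ≅ Z^3, C_1 ≅ Z^3.

Boundary ∂_1: C_1 → C_0 maps an edge to its endpoints' difference, ∂[p,q] = q − p. For instance
  ∂[1,2] = [2] − [1].
This gives a 3×3 integer matrix of rank 2; reducing to Smith normal form yields diagonal entries (1,1).

From H_k ≅ ker(∂_k) / im(∂_{k+1}) we obtain:

  H_0: rank C_0 − rank ∂_1 = 3 − 2 = 1, and the invariant factors of ∂_1 are all 1, so H_0 ≅ Z.
  H_1: rank ker ∂_1 − rank ∂_2 = (3 − 2) − 0 = 1, and there is no ∂_2, so H_1 ≅ Z.

As a check, the Euler characteristic is 3 − 3 = 0, which agrees with 1 − 1 = 0.
(K is a triangulation of the circle S^1.)

H_0 ≅ Z,  H_1 ≅ Z.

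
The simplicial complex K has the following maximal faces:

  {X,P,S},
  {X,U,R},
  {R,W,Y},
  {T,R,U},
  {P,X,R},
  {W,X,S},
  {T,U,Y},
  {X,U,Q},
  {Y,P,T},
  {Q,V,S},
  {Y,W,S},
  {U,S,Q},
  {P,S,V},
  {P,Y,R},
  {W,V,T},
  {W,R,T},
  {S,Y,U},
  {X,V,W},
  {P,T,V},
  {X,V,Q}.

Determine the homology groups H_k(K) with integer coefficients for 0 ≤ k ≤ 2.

H_0 = Z,  H_1 = Z × Z/2,  H_2 = 0.

Take the total order P < Q < R < S < T < U < V < W < X < Y on the vertex set. Then K (dimension 2) consists of the simplices:

  0-simplices (10): P, Q, R, S, T, U, V, W, X, Y
  1-simplices (30): PR, PS, PT, PV, PX, PY, QS, QU, QV, QX, RT, RU, RW, RX, RY, SU, SV, SW, SX, SY, TU, TV, TW, TY, UX, UY, VW, VX, WX, WY
  2-simplices (20): PRX, PRY, PSV, PSX, PTV, PTY, QSU, QSV, QUX, QVX, RTU, RTW, RUX, RWY, SUY, SWX, SWY, TUY, TVW, VWX

Hence C_0 ≅ Z^10, C_1 ≅ Z^30, C_2 ≅ Z^20.

Boundary ∂_1: C_1 → C_0 sends each edge [p,q] (with p < q) to q − p.
This gives a 10×30 integer matrix of rank 9; reducing to Smith normal form yields diagonal entries (1,1,1,1,1,1,1,1,1).

Boundary ∂_2: C_2 → C_1 sends each 2-simplex [p,q,r] to [q,r] − [p,r] + [p,q]. For instance
  ∂PTV = TV − PV + PT,
  ∂RWY = WY − RY + RW.
This gives a 30×20 integer matrix of rank 20; reducing to Smith normal form yields diagonal entries (1,1,1,1,1,1,1,1,1,1,1,1,1,1,1,1,1,1,1,2).

Computing H_k = (kernel of ∂_k) / (image of ∂_{k+1}):

  H_0: rank C_0 − rank ∂_1 = 10 − 9 = 1, and the invariant factors of ∂_1 are all 1, so H_0 ≅ Z.
  H_1: rank ker ∂_1 − rank ∂_2 = (30 − 9) − 20 = 1, and ∂_2 has invariant factor 2 > 1, so H_1 ≅ Z × Z/2.
  H_2: rank ker ∂_2 − rank ∂_3 = (20 − 20) − 0 = 0, and there is no ∂_3, so H_2 ≅ 0.

(K is a triangulation of the Klein bottle.)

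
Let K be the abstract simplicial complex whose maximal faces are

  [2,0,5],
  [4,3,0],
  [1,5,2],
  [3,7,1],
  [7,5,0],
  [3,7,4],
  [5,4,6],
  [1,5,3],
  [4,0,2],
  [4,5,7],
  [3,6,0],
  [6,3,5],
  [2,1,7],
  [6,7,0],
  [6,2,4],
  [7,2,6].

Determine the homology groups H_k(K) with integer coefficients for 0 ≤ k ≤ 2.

H_0 ≅ Z,  H_1 ≅ Z^2,  H_2 ≅ Z.

Order the vertices as 0 < 1 < 2 < 3 < 4 < 5 < 6 < 7. Listing each simplex with vertices in this order, K has dimension 2 with simplices:

  0-simplices (8): [0], [1], [2], [3], [4], [5], [6], [7]
  1-simplices (24): (24 of them)
  2-simplices (16): [0,2,4], [0,2,5], [0,3,4], [0,3,6], [0,5,7], [0,6,7], [1,2,5], [1,2,7], [1,3,5], [1,3,7], [2,4,6], [2,6,7], [3,4,7], [3,5,6], [4,5,6], [4,5,7]

Hence C_0 ≅ Z^8, C_1 ≅ Z^24, C_2 ≅ Z^16.

The boundary map ∂_1: C_1 → C_0 maps an edge to its endpoints' difference, ∂[p,q] = q − p.
This gives a 8×24 integer matrix of rank 7; reducing to Smith normal form yields diagonal entries (1,1,1,1,1,1,1).

∂_2: C_2 → C_1 sends each 2-simplex [p,q,r] to [q,r] − [p,r] + [p,q]. For instance
  ∂[0,3,6] = [3,6] − [0,6] + [0,3],
  ∂[2,6,7] = [6,7] − [2,7] + [2,6].
As a 24×16 matrix over Z this has rank 15, with invariant factors (1,1,1,1,1,1,1,1,1,1,1,1,1,1,1).

Now H_k = ker ∂_k / im ∂_{k+1}, so:

  H_0: rank C_0 − rank ∂_1 = 8 − 7 = 1, and the invariant factors of ∂_1 are all 1, so H_0 ≅ Z.
  H_1: rank ker ∂_1 − rank ∂_2 = (24 − 7) − 15 = 2, and the invariant factors of ∂_2 are all 1, so H_1 ≅ Z^2.
  H_2: rank ker ∂_2 − rank ∂_3 = (16 − 15) − 0 = 1, and there is no ∂_3, so H_2 ≅ Z.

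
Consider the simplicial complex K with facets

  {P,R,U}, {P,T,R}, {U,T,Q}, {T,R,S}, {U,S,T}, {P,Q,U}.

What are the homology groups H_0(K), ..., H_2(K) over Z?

K has 6 vertices, 12 edges, 6 triangles.
rank ∂_0 = 0, rank ∂_1 = 5 ⇒ b_0 = 6 − 0 − 5 = 1; all invariant factors of ∂_1 are 1 so no torsion. So H_0 = Z.
rank ∂_1 = 5, rank ∂_2 = 6 ⇒ b_1 = 12 − 5 − 6 = 1; all invariant factors of ∂_2 are 1 so no torsion. So H_1 = Z.
rank ∂_2 = 6, rank ∂_3 = 0 ⇒ b_2 = 6 − 6 − 0 = 0. So H_2 = 0.

H_0 ≅ Z,  H_1 ≅ Z,  H_2 = 0.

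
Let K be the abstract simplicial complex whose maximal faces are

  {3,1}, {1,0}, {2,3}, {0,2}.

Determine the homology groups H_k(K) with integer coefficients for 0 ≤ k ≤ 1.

H_0 = Z,  H_1 = Z.

Fix the vertex order 0 < 1 < 2 < 3 and write every simplex with vertices in increasing order. Then dim K = 1 and the simplices of K are:

  0-simplices (4): [0], [1], [2], [3]
  1-simplices (4): [0,1], [0,2], [1,3], [2,3]

Hence C_0 ≅ Z^4, C_1 ≅ Z^4.

∂_1: C_1 → C_0 is given by ∂[p,q] = [q] − [p].
This gives a 4×4 integer matrix of rank 3; reducing to Smith normal form yields diagonal entries (1,1,1).

Reading off H_k = ker ∂_k / im ∂_{k+1}:

  H_0: rank C_0 − rank ∂_1 = 4 − 3 = 1, and the invariant factors of ∂_1 are all 1, so H_0 = Z.
  H_1: rank ker ∂_1 − rank ∂_2 = (4 − 3) − 0 = 1, and there is no ∂_2, so H_1 = Z.

(K is a triangulation of the circle S^1.)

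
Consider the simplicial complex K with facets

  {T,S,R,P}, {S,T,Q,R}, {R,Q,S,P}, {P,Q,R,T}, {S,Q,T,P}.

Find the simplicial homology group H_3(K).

H_3 = Z.

Order the vertices as P < Q < R < S < T. Listing each simplex with vertices in this order, K has dimension 3 with simplices:

  0-simplices (5): P, Q, R, S, T
  1-simplices (10): PQ, PR, PS, PT, QR, QS, QT, RS, RT, ST
  2-simplices (10): PQR, PQS, PQT, PRS, PRT, PST, QRS, QRT, QST, RST
  3-simplices (5): PQRS, PQRT, PQST, PRST, QRST

giving chain groups C_0 ≅ Z^5, C_1 ≅ Z^10, C_2 ≅ Z^10, C_3 ≅ Z^5.

∂_1: C_1 → C_0 is given by ∂[p,q] = [q] − [p]. For instance
  ∂PT = T − P.
The resulting 5×10 matrix has rank 4, and its Smith normal form has invariant factors (1,1,1,1).

∂_2: C_2 → C_1 acts by ∂[p,q,r] = [q,r] − [p,r] + [p,q]. For instance
  ∂QST = ST − QT + QS,
  ∂RST = ST − RT + RS.
The 10×10 boundary matrix has rank 6 and Smith normal form diag(1,1,1,1,1,1).

∂_3: C_3 → C_2 sends each 3-simplex σ to the alternating sum Σ_i (−1)^i (σ with its i-th vertex removed). For instance
  ∂PQRT = QRT − PRT + PQT − PQR,
  ∂PQRS = QRS − PRS + PQS − PQR.
The 10×5 boundary matrix has rank 4 and Smith normal form diag(1,1,1,1).

Reading off H_k = ker ∂_k / im ∂_{k+1}:

  H_3: rank ker ∂_3 − rank ∂_4 = (5 − 4) − 0 = 1, and there is no ∂_4, so H_3 ≅ Z.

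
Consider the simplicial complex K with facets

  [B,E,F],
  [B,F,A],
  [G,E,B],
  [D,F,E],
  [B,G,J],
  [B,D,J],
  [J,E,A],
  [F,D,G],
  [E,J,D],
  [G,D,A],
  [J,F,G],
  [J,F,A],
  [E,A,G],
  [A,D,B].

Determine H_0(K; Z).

H_0 ≅ Z.

Order the vertices as A < B < D < E < F < G < J. Listing each simplex with vertices in this order, K has dimension 2 with simplices:

  0-simplices (7): A, B, D, E, F, G, J
  1-simplices (21): AB, AD, AE, AF, AG, AJ, BD, BE, BF, BG, BJ, DE, DF, DG, DJ, EF, EG, EJ, FG, FJ, GJ
  2-simplices (14): ABD, ABF, ADG, AEG, AEJ, AFJ, BDJ, BEF, BEG, BGJ, DEF, DEJ, DFG, FGJ

Hence C_0 ≅ Z^7, C_1 ≅ Z^21, C_2 ≅ Z^14.

∂_1: C_1 → C_0 maps an edge to its endpoints' difference, ∂[p,q] = q − p. For instance
  ∂BG = G − B.
The resulting 7×21 matrix has rank 6, and its Smith normal form has invariant factors (1,1,1,1,1,1).

The boundary map ∂_2: C_2 → C_1 maps a triangle to the signed sum of its edges. For instance
  ∂DEF = EF − DF + DE,
  ∂DFG = FG − DG + DF.
The resulting 21×14 matrix has rank 13, and its Smith normal form has invariant factors (1,1,1,1,1,1,1,1,1,1,1,1,1).

Reading off H_k = ker ∂_k / im ∂_{k+1}:

  H_0: rank C_0 − rank ∂_1 = 7 − 6 = 1, and the invariant factors of ∂_1 are all 1, so H_0 ≅ Z.

(K is a triangulation of the torus T^2.)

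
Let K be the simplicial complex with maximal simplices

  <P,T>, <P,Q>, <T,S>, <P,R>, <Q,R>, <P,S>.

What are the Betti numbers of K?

b_0 = 1, b_1 = 2.

Take the total order P < Q < R < S < T on the vertex set. Then K (dimension 1) consists of the simplices:

  0-simplices (5): P, Q, R, S, T
  1-simplices (6): PQ, PR, PS, PT, QR, ST

giving chain groups C_0 ≅ Z^5, C_1 ≅ Z^6.

Boundary ∂_1: C_1 → C_0 is given by ∂[p,q] = [q] − [p]. For instance
  ∂PR = R − P.
The resulting 5×6 matrix has rank 4, and its Smith normal form has invariant factors (1,1,1,1).

Reading off H_k = ker ∂_k / im ∂_{k+1}:

  H_0: rank C_0 − rank ∂_1 = 5 − 4 = 1, and the invariant factors of ∂_1 are all 1, so H_0 ≅ Z.
  H_1: rank ker ∂_1 − rank ∂_2 = (6 − 4) − 0 = 2, and there is no ∂_2, so H_1 ≅ Z^2.

(K is a triangulation of a wedge of 2 circles.)

Hence the Betti numbers are b_0 = 1, b_1 = 2.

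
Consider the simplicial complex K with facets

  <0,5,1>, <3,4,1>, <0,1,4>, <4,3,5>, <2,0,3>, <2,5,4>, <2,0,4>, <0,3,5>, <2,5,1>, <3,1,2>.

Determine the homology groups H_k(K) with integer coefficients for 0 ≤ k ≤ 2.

Order the vertices as 0 < 1 < 2 < 3 < 4 < 5. Listing each simplex with vertices in this order, K has dimension 2 with simplices:

  0-simplices (6): [0], [1], [2], [3], [4], [5]
  1-simplices (15): [0,1], [0,2], [0,3], [0,4], [0,5], [1,2], [1,3], [1,4], [1,5], [2,3], [2,4], [2,5], [3,4], [3,5], [4,5]
  2-simplices (10): [0,1,4], [0,1,5], [0,2,3], [0,2,4], [0,3,5], [1,2,3], [1,2,5], [1,3,4], [2,4,5], [3,4,5]

giving chain groups C_0 ≅ Z^6, C_1 ≅ Z^15, C_2 ≅ Z^10.

The boundary map ∂_1: C_1 → C_0 sends each edge [p,q] (with p < q) to q − p.
The 6×15 boundary matrix has rank 5 and Smith normal form diag(1,1,1,1,1).

Boundary ∂_2: C_2 → C_1 acts by ∂[p,q,r] = [q,r] − [p,r] + [p,q]. For instance
  ∂[1,2,3] = [2,3] − [1,3] + [1,2],
  ∂[0,2,4] = [2,4] − [0,4] + [0,2].
This gives a 15×10 integer matrix of rank 10; reducing to Smith normal form yields diagonal entries (1,1,1,1,1,1,1,1,1,2).

Computing H_k = (kernel of ∂_k) / (image of ∂_{k+1}):

  H_0: rank C_0 − rank ∂_1 = 6 − 5 = 1, and the invariant factors of ∂_1 are all 1, so H_0 = Z.
  H_1: rank ker ∂_1 − rank ∂_2 = (15 − 5) − 10 = 0, and ∂_2 has invariant factor 2 > 1, so H_1 = Z/2.
  H_2: rank ker ∂_2 − rank ∂_3 = (10 − 10) − 0 = 0, and there is no ∂_3, so H_2 = 0.

H_0 = Z,  H_1 = Z/2,  H_2 = 0.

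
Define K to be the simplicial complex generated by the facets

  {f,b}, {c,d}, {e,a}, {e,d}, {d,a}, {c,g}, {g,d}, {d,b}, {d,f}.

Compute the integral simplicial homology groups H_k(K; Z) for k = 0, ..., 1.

Order the vertices as a < b < c < d < e < f < g. Listing each simplex with vertices in this order, K has dimension 1 with simplices:

  0-simplices (7): a, b, c, d, e, f, g
  1-simplices (9): ad, ae, bd, bf, cd, cg, de, df, dg

so the chain groups are C_0 ≅ Z^7, C_1 ≅ Z^9.

∂_1: C_1 → C_0 maps an edge to its endpoints' difference, ∂[p,q] = q − p. For instance
  ∂bd = d − b.
As a 7×9 matrix over Z this has rank 6, with invariant factors (1,1,1,1,1,1).

Now H_k = ker ∂_k / im ∂_{k+1}, so:

  H_0: rank C_0 − rank ∂_1 = 7 − 6 = 1, and the invariant factors of ∂_1 are all 1, so H_0 = Z.
  H_1: rank ker ∂_1 − rank ∂_2 = (9 − 6) − 0 = 3, and there is no ∂_2, so H_1 = Z^3.

(K is a triangulation of a wedge of 3 circles.)

H_0 ≅ Z,  H_1 ≅ Z^3.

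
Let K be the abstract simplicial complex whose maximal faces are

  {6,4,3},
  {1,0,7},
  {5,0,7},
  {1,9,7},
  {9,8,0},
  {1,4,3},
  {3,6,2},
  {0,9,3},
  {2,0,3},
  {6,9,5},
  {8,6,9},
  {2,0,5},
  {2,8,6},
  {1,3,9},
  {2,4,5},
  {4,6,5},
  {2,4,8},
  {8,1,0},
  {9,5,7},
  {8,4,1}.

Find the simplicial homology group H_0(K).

We work with the vertex ordering 0 < 1 < 2 < 3 < 4 < 5 < 6 < 7 < 8 < 9. The simplices of K, each written with vertices in increasing order, are:

  0-simplices (10): [0], [1], [2], [3], [4], [5], [6], [7], [8], [9]
  1-simplices (30): (30 of them)
  2-simplices (20): (20 of them)

Hence C_0 ≅ Z^10, C_1 ≅ Z^30, C_2 ≅ Z^20.

The boundary map ∂_1: C_1 → C_0 sends each edge [p,q] (with p < q) to q − p.
This gives a 10×30 integer matrix of rank 9; reducing to Smith normal form yields diagonal entries (1,1,1,1,1,1,1,1,1).

Boundary ∂_2: C_2 → C_1 maps a triangle to the signed sum of its edges. For instance
  ∂[4,5,6] = [5,6] − [4,6] + [4,5],
  ∂[5,7,9] = [7,9] − [5,9] + [5,7].
This gives a 30×20 integer matrix of rank 20; reducing to Smith normal form yields diagonal entries (1,1,1,1,1,1,1,1,1,1,1,1,1,1,1,1,1,1,1,2).

Computing H_k = (kernel of ∂_k) / (image of ∂_{k+1}):

  H_0: rank C_0 − rank ∂_1 = 10 − 9 = 1, and the invariant factors of ∂_1 are all 1, so H_0 = Z.

H_0 ≅ Z.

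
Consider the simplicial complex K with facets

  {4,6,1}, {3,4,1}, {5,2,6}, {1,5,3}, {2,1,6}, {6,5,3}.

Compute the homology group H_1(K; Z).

H_1 = Z.

We work with the vertex ordering 1 < 2 < 3 < 4 < 5 < 6. The simplices of K, each written with vertices in increasing order, are:

  0-simplices (6): [1], [2], [3], [4], [5], [6]
  1-simplices (12): [1,2], [1,3], [1,4], [1,5], [1,6], [2,5], [2,6], [3,4], [3,5], [3,6], [4,6], [5,6]
  2-simplices (6): [1,2,6], [1,3,4], [1,3,5], [1,4,6], [2,5,6], [3,5,6]

so the chain groups are C_0 ≅ Z^6, C_1 ≅ Z^12, C_2 ≅ Z^6.

∂_1: C_1 → C_0 sends each edge [p,q] (with p < q) to q − p.
This gives a 6×12 integer matrix of rank 5; reducing to Smith normal form yields diagonal entries (1,1,1,1,1).

∂_2: C_2 → C_1 maps a triangle to the signed sum of its edges. For instance
  ∂[1,4,6] = [4,6] − [1,6] + [1,4],
  ∂[1,2,6] = [2,6] − [1,6] + [1,2].
The resulting 12×6 matrix has rank 6, and its Smith normal form has invariant factors (1,1,1,1,1,1).

From H_k ≅ ker(∂_k) / im(∂_{k+1}) we obtain:

  H_1: rank ker ∂_1 − rank ∂_2 = (12 − 5) − 6 = 1, and the invariant factors of ∂_2 are all 1, so H_1 ≅ Z.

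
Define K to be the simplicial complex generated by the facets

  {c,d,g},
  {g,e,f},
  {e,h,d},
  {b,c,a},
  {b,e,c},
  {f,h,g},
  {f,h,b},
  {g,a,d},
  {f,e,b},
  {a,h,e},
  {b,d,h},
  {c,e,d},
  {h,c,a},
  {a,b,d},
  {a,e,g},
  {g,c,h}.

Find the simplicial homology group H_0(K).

H_0 ≅ Z.

Fix the vertex order a < b < c < d < e < f < g < h and write every simplex with vertices in increasing order. Then dim K = 2 and the simplices of K are:

  0-simplices (8): a, b, c, d, e, f, g, h
  1-simplices (24): ab, ac, ad, ae, ag, ah, bc, bd, be, bf, bh, cd, ce, cg, ch, de, dg, dh, ef, eg, eh, fg, fh, gh
  2-simplices (16): abc, abd, ach, adg, aeg, aeh, bce, bdh, bef, bfh, cde, cdg, cgh, deh, efg, fgh

Hence C_0 ≅ Z^8, C_1 ≅ Z^24, C_2 ≅ Z^16.

Boundary ∂_1: C_1 → C_0 is given by ∂[p,q] = [q] − [p]. For instance
  ∂ch = h − c.
The 8×24 boundary matrix has rank 7 and Smith normal form diag(1,1,1,1,1,1,1).

∂_2: C_2 → C_1 sends each 2-simplex [p,q,r] to [q,r] − [p,r] + [p,q]. For instance
  ∂bce = ce − be + bc,
  ∂cdg = dg − cg + cd.
As a 24×16 matrix over Z this has rank 15, with invariant factors (1,1,1,1,1,1,1,1,1,1,1,1,1,1,1).

Now H_k = ker ∂_k / im ∂_{k+1}, so:

  H_0: rank C_0 − rank ∂_1 = 8 − 7 = 1, and the invariant factors of ∂_1 are all 1, so H_0 = Z.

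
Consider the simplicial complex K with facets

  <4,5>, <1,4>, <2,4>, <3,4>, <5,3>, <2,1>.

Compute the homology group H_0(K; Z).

K has 5 vertices, 6 edges.
rank ∂_0 = 0, rank ∂_1 = 4 ⇒ b_0 = 5 − 0 − 4 = 1; all invariant factors of ∂_1 are 1 so no torsion. So H_0 = Z.

H_0 ≅ Z.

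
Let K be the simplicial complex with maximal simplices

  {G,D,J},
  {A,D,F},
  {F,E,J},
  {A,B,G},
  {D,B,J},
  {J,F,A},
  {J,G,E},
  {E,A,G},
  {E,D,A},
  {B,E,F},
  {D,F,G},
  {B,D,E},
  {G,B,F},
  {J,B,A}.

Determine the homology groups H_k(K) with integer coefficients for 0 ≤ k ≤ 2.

Take the total order A < B < D < E < F < G < J on the vertex set. Then K (dimension 2) consists of the simplices:

  0-simplices (7): A, B, D, E, F, G, J
  1-simplices (21): AB, AD, AE, AF, AG, AJ, BD, BE, BF, BG, BJ, DE, DF, DG, DJ, EF, EG, EJ, FG, FJ, GJ
  2-simplices (14): ABG, ABJ, ADE, ADF, AEG, AFJ, BDE, BDJ, BEF, BFG, DFG, DGJ, EFJ, EGJ

giving chain groups C_0 ≅ Z^7, C_1 ≅ Z^21, C_2 ≅ Z^14.

Boundary ∂_1: C_1 → C_0 sends each edge [p,q] (with p < q) to q − p. For instance
  ∂BF = F − B.
The 7×21 boundary matrix has rank 6 and Smith normal form diag(1,1,1,1,1,1).

Boundary ∂_2: C_2 → C_1 sends each 2-simplex [p,q,r] to [q,r] − [p,r] + [p,q]. For instance
  ∂BDE = DE − BE + BD,
  ∂BEF = EF − BF + BE.
The 21×14 boundary matrix has rank 13 and Smith normal form diag(1,1,1,1,1,1,1,1,1,1,1,1,1).

From H_k ≅ ker(∂_k) / im(∂_{k+1}) we obtain:

  H_0: rank C_0 − rank ∂_1 = 7 − 6 = 1, and the invariant factors of ∂_1 are all 1, so H_0 ≅ Z.
  H_1: rank ker ∂_1 − rank ∂_2 = (21 − 6) − 13 = 2, and the invariant factors of ∂_2 are all 1, so H_1 ≅ Z^2.
  H_2: rank ker ∂_2 − rank ∂_3 = (14 − 13) − 0 = 1, and there is no ∂_3, so H_2 ≅ Z.

As a check, the Euler characteristic is 7 − 21 + 14 = 0, which agrees with 1 − 2 + 1 = 0.
(K is a triangulation of the torus T^2.)

H_0 = Z,  H_1 = Z^2,  H_2 = Z.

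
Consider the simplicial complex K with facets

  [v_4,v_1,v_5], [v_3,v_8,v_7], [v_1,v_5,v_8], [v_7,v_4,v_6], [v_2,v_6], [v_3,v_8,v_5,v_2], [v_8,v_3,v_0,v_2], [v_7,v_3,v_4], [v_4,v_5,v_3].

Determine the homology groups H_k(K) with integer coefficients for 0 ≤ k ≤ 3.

H_0 ≅ Z,  H_1 ≅ Z,  H_2 = 0,  H_3 = 0.

Take the total order v_0 < v_1 < v_2 < v_3 < v_4 < v_5 < v_6 < v_7 < v_8 on the vertex set. Then K (dimension 3) consists of the simplices:

  0-simplices (9): [v_0], [v_1], [v_2], [v_3], [v_4], [v_5], [v_6], [v_7], [v_8]
  1-simplices (20): (20 of them)
  2-simplices (13): (13 of them)
  3-simplices (2): [v_0,v_2,v_3,v_8], [v_2,v_3,v_5,v_8]

Hence C_0 ≅ Z^9, C_1 ≅ Z^20, C_2 ≅ Z^13, C_3 ≅ Z^2.

The boundary map ∂_1: C_1 → C_0 sends each edge [p,q] (with p < q) to q − p. For instance
  ∂[v_1,v_8] = [v_8] − [v_1].
This gives a 9×20 integer matrix of rank 8; reducing to Smith normal form yields diagonal entries (1,1,1,1,1,1,1,1).

The boundary map ∂_2: C_2 → C_1 acts by ∂[p,q,r] = [q,r] − [p,r] + [p,q]. For instance
  ∂[v_1,v_5,v_8] = [v_5,v_8] − [v_1,v_8] + [v_1,v_5],
  ∂[v_0,v_3,v_8] = [v_3,v_8] − [v_0,v_8] + [v_0,v_3].
This gives a 20×13 integer matrix of rank 11; reducing to Smith normal form yields diagonal entries (1,1,1,1,1,1,1,1,1,1,1).

Boundary ∂_3: C_3 → C_2 sends each 3-simplex σ to the alternating sum Σ_i (−1)^i (σ with its i-th vertex removed). For instance
  ∂[v_2,v_3,v_5,v_8] = [v_3,v_5,v_8] − [v_2,v_5,v_8] + [v_2,v_3,v_8] − [v_2,v_3,v_5],
  ∂[v_0,v_2,v_3,v_8] = [v_2,v_3,v_8] − [v_0,v_3,v_8] + [v_0,v_2,v_8] − [v_0,v_2,v_3].
The resulting 13×2 matrix has rank 2, and its Smith normal form has invariant factors (1,1).

Now H_k = ker ∂_k / im ∂_{k+1}, so:

  H_0: rank C_0 − rank ∂_1 = 9 − 8 = 1, and the invariant factors of ∂_1 are all 1, so H_0 = Z.
  H_1: rank ker ∂_1 − rank ∂_2 = (20 − 8) − 11 = 1, and the invariant factors of ∂_2 are all 1, so H_1 = Z.
  H_2: rank ker ∂_2 − rank ∂_3 = (13 − 11) − 2 = 0, and the invariant factors of ∂_3 are all 1, so H_2 = 0.
  H_3: rank ker ∂_3 − rank ∂_4 = (2 − 2) − 0 = 0, and there is no ∂_4, so H_3 = 0.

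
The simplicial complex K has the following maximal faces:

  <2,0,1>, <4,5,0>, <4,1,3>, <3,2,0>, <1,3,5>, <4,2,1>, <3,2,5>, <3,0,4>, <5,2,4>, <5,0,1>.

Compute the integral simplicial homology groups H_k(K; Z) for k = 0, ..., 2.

H_0 = Z,  H_1 = Z/2,  H_2 = 0.

Order the vertices as 0 < 1 < 2 < 3 < 4 < 5. Listing each simplex with vertices in this order, K has dimension 2 with simplices:

  0-simplices (6): [0], [1], [2], [3], [4], [5]
  1-simplices (15): [0,1], [0,2], [0,3], [0,4], [0,5], [1,2], [1,3], [1,4], [1,5], [2,3], [2,4], [2,5], [3,4], [3,5], [4,5]
  2-simplices (10): [0,1,2], [0,1,5], [0,2,3], [0,3,4], [0,4,5], [1,2,4], [1,3,4], [1,3,5], [2,3,5], [2,4,5]

Hence C_0 ≅ Z^6, C_1 ≅ Z^15, C_2 ≅ Z^10.

∂_1: C_1 → C_0 sends each edge [p,q] (with p < q) to q − p. For instance
  ∂[3,4] = [4] − [3].
The 6×15 boundary matrix has rank 5 and Smith normal form diag(1,1,1,1,1).

The boundary map ∂_2: C_2 → C_1 maps a triangle to the signed sum of its edges. For instance
  ∂[1,3,5] = [3,5] − [1,5] + [1,3],
  ∂[0,1,2] = [1,2] − [0,2] + [0,1].
The 15×10 boundary matrix has rank 10 and Smith normal form diag(1,1,1,1,1,1,1,1,1,2).

From H_k ≅ ker(∂_k) / im(∂_{k+1}) we obtain:

  H_0: rank C_0 − rank ∂_1 = 6 − 5 = 1, and the invariant factors of ∂_1 are all 1, so H_0 ≅ Z.
  H_1: rank ker ∂_1 − rank ∂_2 = (15 − 5) − 10 = 0, and ∂_2 has invariant factor 2 > 1, so H_1 ≅ Z/2.
  H_2: rank ker ∂_2 − rank ∂_3 = (10 − 10) − 0 = 0, and there is no ∂_3, so H_2 ≅ 0.

As a check, the Euler characteristic is 6 − 15 + 10 = 1, which agrees with 1 − 0 + 0 = 1.
(K is a triangulation of the real projective plane RP^2.)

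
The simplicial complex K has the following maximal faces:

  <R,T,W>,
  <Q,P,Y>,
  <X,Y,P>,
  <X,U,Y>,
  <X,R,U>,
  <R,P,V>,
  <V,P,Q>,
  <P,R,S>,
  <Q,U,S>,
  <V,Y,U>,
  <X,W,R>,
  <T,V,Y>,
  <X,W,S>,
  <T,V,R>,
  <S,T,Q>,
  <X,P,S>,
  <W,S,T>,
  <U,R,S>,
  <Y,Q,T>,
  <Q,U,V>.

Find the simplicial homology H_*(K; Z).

H_0 = Z,  H_1 = Z ⊕ Z/2Z,  H_2 = 0.

K has 10 vertices, 30 edges, 20 triangles.
rank ∂_0 = 0, rank ∂_1 = 9 ⇒ b_0 = 10 − 0 − 9 = 1; all invariant factors of ∂_1 are 1 so no torsion. So H_0 = Z.
rank ∂_1 = 9, rank ∂_2 = 20 ⇒ b_1 = 30 − 9 − 20 = 1; ∂_2 has invariant factor(s) [2] giving torsion. So H_1 = Z ⊕ Z/2Z.
rank ∂_2 = 20, rank ∂_3 = 0 ⇒ b_2 = 20 − 20 − 0 = 0. So H_2 = 0.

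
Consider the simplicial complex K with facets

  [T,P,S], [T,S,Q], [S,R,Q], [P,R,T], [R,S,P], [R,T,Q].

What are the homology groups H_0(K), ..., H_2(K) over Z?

H_0 = Z,  H_1 = 0,  H_2 = Z.

We work with the vertex ordering P < Q < R < S < T. The simplices of K, each written with vertices in increasing order, are:

  0-simplices (5): P, Q, R, S, T
  1-simplices (9): PR, PS, PT, QR, QS, QT, RS, RT, ST
  2-simplices (6): PRS, PRT, PST, QRS, QRT, QST

giving chain groups C_0 ≅ Z^5, C_1 ≅ Z^9, C_2 ≅ Z^6.

The boundary map ∂_1: C_1 → C_0 maps an edge to its endpoints' difference, ∂[p,q] = q − p. For instance
  ∂PS = S − P.
As a 5×9 matrix over Z this has rank 4, with invariant factors (1,1,1,1).

∂_2: C_2 → C_1 maps a triangle to the signed sum of its edges. For instance
  ∂QST = ST − QT + QS,
  ∂PST = ST − PT + PS.
As a 9×6 matrix over Z this has rank 5, with invariant factors (1,1,1,1,1).

Computing H_k = (kernel of ∂_k) / (image of ∂_{k+1}):

  H_0: rank C_0 − rank ∂_1 = 5 − 4 = 1, and the invariant factors of ∂_1 are all 1, so H_0 ≅ Z.
  H_1: rank ker ∂_1 − rank ∂_2 = (9 − 4) − 5 = 0, and the invariant factors of ∂_2 are all 1, so H_1 ≅ 0.
  H_2: rank ker ∂_2 − rank ∂_3 = (6 − 5) − 0 = 1, and there is no ∂_3, so H_2 ≅ Z.

As a check, the Euler characteristic is 5 − 9 + 6 = 2, which agrees with 1 − 0 + 1 = 2.
(K is a triangulation of the 2-sphere S^2.)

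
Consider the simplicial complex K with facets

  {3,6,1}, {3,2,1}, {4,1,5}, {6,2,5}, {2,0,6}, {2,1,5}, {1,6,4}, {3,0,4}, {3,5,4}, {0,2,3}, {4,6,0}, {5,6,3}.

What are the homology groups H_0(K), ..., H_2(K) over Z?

Fix the vertex order 0 < 1 < 2 < 3 < 4 < 5 < 6 and write every simplex with vertices in increasing order. Then dim K = 2 and the simplices of K are:

  0-simplices (7): [0], [1], [2], [3], [4], [5], [6]
  1-simplices (18): [0,2], [0,3], [0,4], [0,6], [1,2], [1,3], [1,4], [1,5], [1,6], [2,3], [2,5], [2,6], [3,4], [3,5], [3,6], [4,5], [4,6], [5,6]
  2-simplices (12): [0,2,3], [0,2,6], [0,3,4], [0,4,6], [1,2,3], [1,2,5], [1,3,6], [1,4,5], [1,4,6], [2,5,6], [3,4,5], [3,5,6]

giving chain groups C_0 ≅ Z^7, C_1 ≅ Z^18, C_2 ≅ Z^12.

∂_1: C_1 → C_0 maps an edge to its endpoints' difference, ∂[p,q] = q − p.
This gives a 7×18 integer matrix of rank 6; reducing to Smith normal form yields diagonal entries (1,1,1,1,1,1).

Boundary ∂_2: C_2 → C_1 sends each 2-simplex [p,q,r] to [q,r] − [p,r] + [p,q]. For instance
  ∂[3,4,5] = [4,5] − [3,5] + [3,4],
  ∂[1,4,6] = [4,6] − [1,6] + [1,4].
The 18×12 boundary matrix has rank 12 and Smith normal form diag(1,1,1,1,1,1,1,1,1,1,1,2).

Reading off H_k = ker ∂_k / im ∂_{k+1}:

  H_0: rank C_0 − rank ∂_1 = 7 − 6 = 1, and the invariant factors of ∂_1 are all 1, so H_0 ≅ Z.
  H_1: rank ker ∂_1 − rank ∂_2 = (18 − 6) − 12 = 0, and ∂_2 has invariant factor 2 > 1, so H_1 ≅ Z/2.
  H_2: rank ker ∂_2 − rank ∂_3 = (12 − 12) − 0 = 0, and there is no ∂_3, so H_2 ≅ 0.

H_0 ≅ Z,  H_1 ≅ Z/2,  H_2 = 0.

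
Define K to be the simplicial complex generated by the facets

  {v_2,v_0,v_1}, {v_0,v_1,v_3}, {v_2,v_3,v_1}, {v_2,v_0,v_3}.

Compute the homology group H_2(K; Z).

Order the vertices as v_0 < v_1 < v_2 < v_3. Listing each simplex with vertices in this order, K has dimension 2 with simplices:

  0-simplices (4): [v_0], [v_1], [v_2], [v_3]
  1-simplices (6): [v_0,v_1], [v_0,v_2], [v_0,v_3], [v_1,v_2], [v_1,v_3], [v_2,v_3]
  2-simplices (4): [v_0,v_1,v_2], [v_0,v_1,v_3], [v_0,v_2,v_3], [v_1,v_2,v_3]

Hence C_0 ≅ Z^4, C_1 ≅ Z^6, C_2 ≅ Z^4.

∂_1: C_1 → C_0 is given by ∂[p,q] = [q] − [p].
The 4×6 boundary matrix has rank 3 and Smith normal form diag(1,1,1).

The boundary map ∂_2: C_2 → C_1 maps a triangle to the signed sum of its edges. For instance
  ∂[v_0,v_2,v_3] = [v_2,v_3] − [v_0,v_3] + [v_0,v_2],
  ∂[v_1,v_2,v_3] = [v_2,v_3] − [v_1,v_3] + [v_1,v_2].
The 6×4 boundary matrix has rank 3 and Smith normal form diag(1,1,1).

Now H_k = ker ∂_k / im ∂_{k+1}, so:

  H_2: rank ker ∂_2 − rank ∂_3 = (4 − 3) − 0 = 1, and there is no ∂_3, so H_2 = Z.

(K is a triangulation of the 2-sphere S^2.)

H_2 ≅ Z.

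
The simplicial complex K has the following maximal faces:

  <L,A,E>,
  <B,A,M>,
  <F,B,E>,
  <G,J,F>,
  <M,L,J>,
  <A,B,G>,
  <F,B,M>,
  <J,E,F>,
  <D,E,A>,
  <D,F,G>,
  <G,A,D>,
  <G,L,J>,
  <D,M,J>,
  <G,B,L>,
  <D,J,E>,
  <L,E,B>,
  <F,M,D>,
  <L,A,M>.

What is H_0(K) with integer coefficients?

H_0 ≅ Z.

Take the total order A < B < D < E < F < G < J < L < M on the vertex set. Then K (dimension 2) consists of the simplices:

  0-simplices (9): A, B, D, E, F, G, J, L, M
  1-simplices (27): AB, AD, AE, AG, AL, AM, BE, BF, BG, BL, BM, DE, DF, DG, DJ, DM, EF, EJ, EL, FG, FJ, FM, GJ, GL, JL, JM, LM
  2-simplices (18): ABG, ABM, ADE, ADG, AEL, ALM, BEF, BEL, BFM, BGL, DEJ, DFG, DFM, DJM, EFJ, FGJ, GJL, JLM

giving chain groups C_0 ≅ Z^9, C_1 ≅ Z^27, C_2 ≅ Z^18.

The boundary map ∂_1: C_1 → C_0 is given by ∂[p,q] = [q] − [p].
As a 9×27 matrix over Z this has rank 8, with invariant factors (1,1,1,1,1,1,1,1).

∂_2: C_2 → C_1 maps a triangle to the signed sum of its edges. For instance
  ∂ALM = LM − AM + AL,
  ∂EFJ = FJ − EJ + EF.
The 27×18 boundary matrix has rank 18 and Smith normal form diag(1,1,1,1,1,1,1,1,1,1,1,1,1,1,1,1,1,2).

Reading off H_k = ker ∂_k / im ∂_{k+1}:

  H_0: rank C_0 − rank ∂_1 = 9 − 8 = 1, and the invariant factors of ∂_1 are all 1, so H_0 ≅ Z.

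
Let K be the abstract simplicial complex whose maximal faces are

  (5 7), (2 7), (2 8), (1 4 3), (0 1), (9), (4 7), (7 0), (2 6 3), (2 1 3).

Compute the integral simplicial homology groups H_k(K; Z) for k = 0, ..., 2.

H_0 = Z^2,  H_1 = Z^2,  H_2 = 0.

Fix the vertex order 0 < 1 < 2 < 3 < 4 < 5 < 6 < 7 < 8 < 9 and write every simplex with vertices in increasing order. Then dim K = 2 and the simplices of K are:

  0-simplices (10): [0], [1], [2], [3], [4], [5], [6], [7], [8], [9]
  1-simplices (13): [0,1], [0,7], [1,2], [1,3], [1,4], [2,3], [2,6], [2,7], [2,8], [3,4], [3,6], [4,7], [5,7]
  2-simplices (3): [1,2,3], [1,3,4], [2,3,6]

giving chain groups C_0 ≅ Z^10, C_1 ≅ Z^13, C_2 ≅ Z^3.

The boundary map ∂_1: C_1 → C_0 sends each edge [p,q] (with p < q) to q − p.
The resulting 10×13 matrix has rank 8, and its Smith normal form has invariant factors (1,1,1,1,1,1,1,1).

Boundary ∂_2: C_2 → C_1 maps a triangle to the signed sum of its edges. For instance
  ∂[1,2,3] = [2,3] − [1,3] + [1,2],
  ∂[1,3,4] = [3,4] − [1,4] + [1,3].
The 13×3 boundary matrix has rank 3 and Smith normal form diag(1,1,1).

Now H_k = ker ∂_k / im ∂_{k+1}, so:

  H_0: rank C_0 − rank ∂_1 = 10 − 8 = 2, and the invariant factors of ∂_1 are all 1, so H_0 = Z^2.
  H_1: rank ker ∂_1 − rank ∂_2 = (13 − 8) − 3 = 2, and the invariant factors of ∂_2 are all 1, so H_1 = Z^2.
  H_2: rank ker ∂_2 − rank ∂_3 = (3 − 3) − 0 = 0, and there is no ∂_3, so H_2 = 0.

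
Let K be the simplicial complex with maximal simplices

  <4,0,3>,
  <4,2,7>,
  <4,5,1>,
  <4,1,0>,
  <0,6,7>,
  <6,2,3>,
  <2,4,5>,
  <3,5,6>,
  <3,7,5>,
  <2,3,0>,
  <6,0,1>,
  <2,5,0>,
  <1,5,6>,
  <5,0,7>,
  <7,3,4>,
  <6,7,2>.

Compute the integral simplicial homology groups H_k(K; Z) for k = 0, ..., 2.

K has 8 vertices, 24 edges, 16 triangles.
rank ∂_0 = 0, rank ∂_1 = 7 ⇒ b_0 = 8 − 0 − 7 = 1; all invariant factors of ∂_1 are 1 so no torsion. So H_0 ≅ Z.
rank ∂_1 = 7, rank ∂_2 = 15 ⇒ b_1 = 24 − 7 − 15 = 2; all invariant factors of ∂_2 are 1 so no torsion. So H_1 ≅ Z^2.
rank ∂_2 = 15, rank ∂_3 = 0 ⇒ b_2 = 16 − 15 − 0 = 1. So H_2 ≅ Z.

H_0 ≅ Z,  H_1 ≅ Z^2,  H_2 ≅ Z.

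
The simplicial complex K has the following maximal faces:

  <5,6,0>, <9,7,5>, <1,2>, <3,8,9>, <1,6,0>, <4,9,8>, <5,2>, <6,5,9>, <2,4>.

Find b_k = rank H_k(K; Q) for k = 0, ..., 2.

We work with the vertex ordering 0 < 1 < 2 < 3 < 4 < 5 < 6 < 7 < 8 < 9. The simplices of K, each written with vertices in increasing order, are:

  0-simplices (10): [0], [1], [2], [3], [4], [5], [6], [7], [8], [9]
  1-simplices (17): [0,1], [0,5], [0,6], [1,2], [1,6], [2,4], [2,5], [3,8], [3,9], [4,8], [4,9], [5,6], [5,7], [5,9], [6,9], [7,9], [8,9]
  2-simplices (6): [0,1,6], [0,5,6], [3,8,9], [4,8,9], [5,6,9], [5,7,9]

giving chain groups C_0 ≅ Z^10, C_1 ≅ Z^17, C_2 ≅ Z^6.

The boundary map ∂_1: C_1 → C_0 sends each edge [p,q] (with p < q) to q − p. For instance
  ∂[6,9] = [9] − [6].
The resulting 10×17 matrix has rank 9, and its Smith normal form has invariant factors (1,1,1,1,1,1,1,1,1).

∂_2: C_2 → C_1 acts by ∂[p,q,r] = [q,r] − [p,r] + [p,q]. For instance
  ∂[5,6,9] = [6,9] − [5,9] + [5,6],
  ∂[4,8,9] = [8,9] − [4,9] + [4,8].
The 17×6 boundary matrix has rank 6 and Smith normal form diag(1,1,1,1,1,1).

Reading off H_k = ker ∂_k / im ∂_{k+1}:

  H_0: rank C_0 − rank ∂_1 = 10 − 9 = 1, and the invariant factors of ∂_1 are all 1, so H_0 = Z.
  H_1: rank ker ∂_1 − rank ∂_2 = (17 − 9) − 6 = 2, and the invariant factors of ∂_2 are all 1, so H_1 = Z^2.
  H_2: rank ker ∂_2 − rank ∂_3 = (6 − 6) − 0 = 0, and there is no ∂_3, so H_2 = 0.

Hence the Betti numbers are b_0 = 1, b_1 = 2, b_2 = 0.

b_0 = 1, b_1 = 2, b_2 = 0.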